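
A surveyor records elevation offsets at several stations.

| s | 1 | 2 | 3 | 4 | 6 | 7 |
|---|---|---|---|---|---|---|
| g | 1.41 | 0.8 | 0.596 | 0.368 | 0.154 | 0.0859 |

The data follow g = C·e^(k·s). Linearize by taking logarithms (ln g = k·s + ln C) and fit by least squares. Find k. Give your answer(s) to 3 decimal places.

k = -0.452

With ln gᵢ as the transformed response and sᵢ as the regressor:
AᵀA = [[115.0000, 23.0000]; [23.0000, 6]], rhs = [-34.0607, -5.7221]ᵀ  (here Σs = 23.0000, Σ(s)² = 115.0000, Σln g = -5.7221, Σs·ln g = -34.0607).
Solving (det = 161.0000): k = -0.45190, ln C = 0.77860.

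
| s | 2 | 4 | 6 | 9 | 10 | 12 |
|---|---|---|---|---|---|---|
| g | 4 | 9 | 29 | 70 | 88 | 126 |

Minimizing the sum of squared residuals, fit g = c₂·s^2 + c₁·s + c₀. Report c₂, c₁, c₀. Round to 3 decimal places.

c₂ = 0.980, c₁ = -1.246, c₀ = 1.020

From the data, Σs^2·s^2 = 38865, Σs^2·s = 3745, Σs^2 = 381, Σs·s = 381, Σs = 43, Σ1 = 6.
Right-hand side: Σs^2·g = 33818, Σs·g = 3240, Σg = 326.
Normal equations: [[38865, 3745, 381]; [3745, 381, 43]; [381, 43, 6]]·[c₂, c₁, c₀]ᵀ = [33818, 3240, 326]ᵀ.
Row-reducing yields c₂ = 38585/39364, c₁ = -49051/39364, c₀ = 20081/19682.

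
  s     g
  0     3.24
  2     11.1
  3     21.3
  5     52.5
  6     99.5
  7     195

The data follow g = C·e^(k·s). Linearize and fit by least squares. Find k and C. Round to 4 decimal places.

Let Y = ln g. Fitting Y = k·s + ln C by least squares:
AᵀA = [[123.0000, 23.0000]; [23.0000, 6]], rhs = [98.3060, 20.4752]ᵀ  (here Σs = 23.0000, Σ(s)² = 123.0000, Σln g = 20.4752, Σs·ln g = 98.3060).
Δ = 123.0000·6 − (23.0000)² = 209.0000; k = (98.3060·6 − 23.0000·20.4752)/209.0000 = 0.56893, ln C = (123.0000·20.4752 − 23.0000·98.3060)/209.0000 = 1.23163, so C = exp(1.23163) = 3.42681.

k = 0.5689, C = 3.4268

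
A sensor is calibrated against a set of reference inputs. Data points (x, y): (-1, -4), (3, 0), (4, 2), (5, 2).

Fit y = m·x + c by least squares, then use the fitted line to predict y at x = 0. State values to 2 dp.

ŷ = -2.92

Normal-equation sums: Σx·x = 51, Σx = 11, Σ1 = 4.
Moment sums: Σx·y = 22, Σy = 0.
So AᵀA·[m, c]ᵀ = Aᵀy: [[51, 11]; [11, 4]]·[m, c]ᵀ = [22, 0]ᵀ.
Δ = 51·4 − 11² = 83.
m = (22·4 − 11·0)/83 = 88/83; c = (51·0 − 11·22)/83 = -242/83.
At x = 0: ŷ = (88/83)·(0) + (-242/83)·(1) = -242/83.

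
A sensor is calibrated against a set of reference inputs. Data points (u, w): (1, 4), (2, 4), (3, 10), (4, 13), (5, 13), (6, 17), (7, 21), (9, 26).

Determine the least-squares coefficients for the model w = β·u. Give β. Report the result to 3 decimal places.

β = 2.905

Setting ∂/∂β … = 0 gives: 221·β = 642.
Hence β = 642 / 221 ≈ 2.90498.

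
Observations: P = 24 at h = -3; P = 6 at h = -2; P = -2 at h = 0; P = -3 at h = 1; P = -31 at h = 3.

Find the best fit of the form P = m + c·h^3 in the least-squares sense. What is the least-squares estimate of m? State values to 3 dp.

MᵀM·[m, c]ᵀ = MᵀP reads: 5·m + (-7)·c = -6;  (-7)·m + 1523·c = -1536.
(Σ1 = 5, Σh^3 = -7, Σh^3·h^3 = 1523, ΣP = -6, Σh^3·P = -1536.)
Determinant 5·1523 − (-7)² = 7566.
m = ((-6)·1523 − (-7)·(-1536))/7566 = -255/97; c = (5·(-1536) − (-7)·(-6))/7566 = -99/97.

m = -2.629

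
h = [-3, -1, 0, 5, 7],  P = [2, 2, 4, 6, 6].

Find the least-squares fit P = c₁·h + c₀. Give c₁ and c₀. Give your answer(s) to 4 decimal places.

The normal system MᵀM·[c₁, c₀]ᵀ = MᵀP is [[84, 8]; [8, 5]]·[c₁, c₀]ᵀ = [64, 20]ᵀ.
Δ = 84·5 − 8² = 356.
c₁ = (64·5 − 8·20)/356 = 40/89; c₀ = (84·20 − 8·64)/356 = 292/89.

c₁ = 0.4494, c₀ = 3.2809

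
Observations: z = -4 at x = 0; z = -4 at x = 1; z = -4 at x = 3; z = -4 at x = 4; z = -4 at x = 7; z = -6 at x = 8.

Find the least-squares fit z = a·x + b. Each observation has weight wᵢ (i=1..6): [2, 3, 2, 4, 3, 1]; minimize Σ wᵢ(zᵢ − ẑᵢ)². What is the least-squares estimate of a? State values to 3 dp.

Normal-equation sums: Σwᵢ·x·x = 296, Σwᵢ·x = 54, Σwᵢ·1 = 15.
And Σwᵢ·x·z = -232, Σwᵢ·z = -62.
So AᵀWA·[a, b]ᵀ = AᵀWz: [[296, 54]; [54, 15]]·[a, b]ᵀ = [-232, -62]ᵀ.
Eliminating b: 15·(row 1) − 54·(row 2) gives 1524·a = 15·(-232) − 54·(-62) = -132, so a = -11/127.
Then b = ((-62) − 54·(-11/127))/15 = -1456/381.

a = -0.087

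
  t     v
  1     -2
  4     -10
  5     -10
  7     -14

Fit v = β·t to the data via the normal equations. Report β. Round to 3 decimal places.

XᵀX·[β]ᵀ = Xᵀv reads: 91·β = -190.
β = (-190)/91 = -2.08791.

β = -2.088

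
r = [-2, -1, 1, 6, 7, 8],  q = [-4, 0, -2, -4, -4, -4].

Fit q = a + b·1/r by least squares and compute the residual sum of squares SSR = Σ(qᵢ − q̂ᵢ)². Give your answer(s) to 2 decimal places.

SSR = 12.38

Normal-equation sums: Σ1 = 6, Σ1/r = -11/168, Σ1/r·1/r = 65305/28224.
Right-hand side: Σq = -18, Σ1/r·q = -73/42.
Δ = 6·(65305/28224) − (-11/168)² = 391709/28224.
a = ((-18)·(65305/28224) − (-11/168)·(-73/42))/(391709/28224) = -1178702/391709; b = (6·(-73/42) − (-11/168)·(-18))/(391709/28224) = -327600/391709.
Residuals: -551934/391709, 851102/391709, 722884/391709, -333534/391709, -341334/391709, -347184/391709; SSR = 4850176/391709.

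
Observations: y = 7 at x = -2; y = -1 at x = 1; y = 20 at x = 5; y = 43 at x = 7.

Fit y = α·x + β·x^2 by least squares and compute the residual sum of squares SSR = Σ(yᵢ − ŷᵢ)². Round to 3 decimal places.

Compute the Gram sums: Σx·x = 79, Σx·x^2 = 461, Σx^2·x^2 = 3043.
For Mᵀy: Σx·y = 386, Σx^2·y = 2634.
Normal equations: [[79, 461]; [461, 3043]]·[α, β]ᵀ = [386, 2634]ᵀ.
Eliminating β: 3043·(row 1) − 461·(row 2) gives 27876·α = 3043·386 − 461·2634 = -39676, so α = -9919/6969.
Then β = (2634 − 461·(-9919/6969))/3043 = 7535/6969.
Residuals: -1195/6969, -4585/6969, 200/2323, -5/303; SSR = 3275/6969.

SSR = 0.470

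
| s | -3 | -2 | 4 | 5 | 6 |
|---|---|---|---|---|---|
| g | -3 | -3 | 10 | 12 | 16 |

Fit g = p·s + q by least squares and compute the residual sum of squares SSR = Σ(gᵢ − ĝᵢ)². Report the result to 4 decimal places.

Normal-equation sums: Σs·s = 90, Σs = 10, Σ1 = 5.
Right-hand side: Σs·g = 211, Σg = 32.
So MᵀM·[p, q]ᵀ = Mᵀg: [[90, 10]; [10, 5]]·[p, q]ᵀ = [211, 32]ᵀ.
det = 90·5 − 10² = 350.
p = (211·5 − 10·32)/350 = 21/10; q = (90·32 − 10·211)/350 = 11/5.
Residuals: 11/10, -1, -3/5, -7/10, 6/5; SSR = 9/2.

SSR = 4.5000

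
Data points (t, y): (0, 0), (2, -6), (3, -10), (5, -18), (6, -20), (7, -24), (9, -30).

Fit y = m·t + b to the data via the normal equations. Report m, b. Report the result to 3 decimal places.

m = -3.401, b = 0.119

MᵀM·[m, b]ᵀ = Mᵀy reads: 204·m + 32·b = -690;  32·m + 7·b = -108.
Eliminating b: 7·(row 1) − 32·(row 2) gives 404·m = 7·(-690) − 32·(-108) = -1374, so m = -687/202.
Then b = ((-108) − 32·(-687/202))/7 = 12/101.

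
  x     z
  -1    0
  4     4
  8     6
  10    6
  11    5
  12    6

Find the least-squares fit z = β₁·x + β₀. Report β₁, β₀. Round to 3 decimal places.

Compute the Gram sums: Σx·x = 446, Σx = 44, Σ1 = 6.
And Σx·z = 251, Σz = 27.
Eliminating β₀: 6·(row 1) − 44·(row 2) gives 740·β₁ = 6·251 − 44·27 = 318, so β₁ = 159/370.
Then β₀ = (27 − 44·(159/370))/6 = 499/370.

β₁ = 0.430, β₀ = 1.349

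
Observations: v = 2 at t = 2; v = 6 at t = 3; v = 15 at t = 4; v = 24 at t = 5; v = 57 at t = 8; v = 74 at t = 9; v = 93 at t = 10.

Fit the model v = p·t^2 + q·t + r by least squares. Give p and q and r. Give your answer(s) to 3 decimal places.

p = 0.880, q = 0.657, r = -2.722

Entries of MᵀM: Σt^2·t^2 = 21635, Σt^2·t = 2465, Σt^2 = 299, Σt·t = 299, Σt = 41, Σ1 = 7.
Right-hand side: Σt^2·v = 19844, Σt·v = 2254, Σv = 271.
Normal equations: [[21635, 2465, 299]; [2465, 299, 41]; [299, 41, 7]]·[p, q, r]ᵀ = [19844, 2254, 271]ᵀ.
Row-reducing yields p = 9461/10752, q = 7069/10752, r = -2439/896.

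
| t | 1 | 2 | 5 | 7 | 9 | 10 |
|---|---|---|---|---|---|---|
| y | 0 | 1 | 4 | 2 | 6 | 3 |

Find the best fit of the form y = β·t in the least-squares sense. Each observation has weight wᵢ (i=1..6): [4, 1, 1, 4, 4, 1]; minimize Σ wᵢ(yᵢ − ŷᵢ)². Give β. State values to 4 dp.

β = 0.4962

XᵀWX·[β]ᵀ = XᵀWy reads: 653·β = 324.
Hence β = 324 / 653 ≈ 0.496172.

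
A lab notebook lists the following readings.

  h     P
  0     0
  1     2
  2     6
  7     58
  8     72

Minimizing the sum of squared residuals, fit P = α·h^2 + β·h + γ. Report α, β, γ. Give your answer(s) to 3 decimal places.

α = 0.948, β = 1.554, γ = -0.376

Normal-equation sums: Σh^2·h^2 = 6514, Σh^2·h = 864, Σh^2 = 118, Σh·h = 118, Σh = 18, Σ1 = 5.
For MᵀP: Σh^2·P = 7476, Σh·P = 996, ΣP = 138.
Row-reducing yields α = 6516/6871, β = 10680/6871, γ = -2586/6871.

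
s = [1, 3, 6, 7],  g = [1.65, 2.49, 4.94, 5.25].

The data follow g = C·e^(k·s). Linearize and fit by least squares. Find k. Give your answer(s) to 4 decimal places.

k = 0.2017

Linearized form: ln g = k·s + ln C. From the 4 transformed points,
Σs = 17.0000, Σ(s)² = 95.0000, Σln g = 4.6687, Σs·ln g = 24.4294.
Equations: 95.0000·k + 17.0000·ln C = 24.4294;  17.0000·k + 4·ln C = 4.6687.
Δ = 95.0000·4 − (17.0000)² = 91.0000; k = (24.4294·4 − 17.0000·4.6687)/91.0000 = 0.20165, ln C = (95.0000·4.6687 − 17.0000·24.4294)/91.0000 = 0.31013.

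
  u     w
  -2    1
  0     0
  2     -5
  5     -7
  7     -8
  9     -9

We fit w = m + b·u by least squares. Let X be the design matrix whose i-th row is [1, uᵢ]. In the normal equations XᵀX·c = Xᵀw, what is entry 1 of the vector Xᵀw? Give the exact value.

-28

Entry 1 ↔ basis 1, so (Xᵀw)_{1} = Σᵢ wᵢ = (1)·(1) + (1)·(0) + (1)·(-5) + (1)·(-7) + (1)·(-8) + (1)·(-9) = -28.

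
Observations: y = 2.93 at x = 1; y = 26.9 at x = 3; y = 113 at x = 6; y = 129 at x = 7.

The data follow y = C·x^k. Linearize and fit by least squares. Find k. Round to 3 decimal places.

Linearized form: ln y = k·ln x + ln C. From the 4 transformed points,
XᵀX = [[8.2039, 4.8363]; [4.8363, 4]], rhs = [21.5439, 13.9543]ᵀ  (here Σln x = 4.8363, Σ(ln x)² = 8.2039, Σln y = 13.9543, Σln x·ln y = 21.5439).
Δ = 8.2039·4 − (4.8363)² = 9.4260; k = (21.5439·4 − 4.8363·13.9543)/9.4260 = 1.98264, ln C = (8.2039·13.9543 − 4.8363·21.5439)/9.4260 = 1.09144.

k = 1.983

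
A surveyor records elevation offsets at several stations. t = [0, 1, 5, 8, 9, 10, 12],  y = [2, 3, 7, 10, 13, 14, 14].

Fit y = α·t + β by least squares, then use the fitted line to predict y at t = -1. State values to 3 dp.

ŷ = 0.845

Normal-equation sums: Σt·t = 415, Σt = 45, Σ1 = 7.
Right-hand side: Σt·y = 543, Σy = 63.
So MᵀM·[α, β]ᵀ = Mᵀy: [[415, 45]; [45, 7]]·[α, β]ᵀ = [543, 63]ᵀ.
Δ = 415·7 − 45² = 880.
α = (543·7 − 45·63)/880 = 483/440; β = (415·63 − 45·543)/880 = 171/88.
At t = -1: ŷ = (483/440)·(-1) + (171/88)·(1) = 93/110.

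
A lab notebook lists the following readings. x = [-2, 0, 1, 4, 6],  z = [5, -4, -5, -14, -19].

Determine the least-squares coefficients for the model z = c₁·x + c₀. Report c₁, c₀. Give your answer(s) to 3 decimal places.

Normal-equation sums: Σx·x = 57, Σx = 9, Σ1 = 5.
And Σx·z = -185, Σz = -37.
MᵀM·[c₁, c₀]ᵀ = Mᵀz becomes [[57, 9]; [9, 5]]·[c₁, c₀]ᵀ = [-185, -37]ᵀ.
Eliminating c₀: 5·(row 1) − 9·(row 2) gives 204·c₁ = 5·(-185) − 9·(-37) = -592, so c₁ = -148/51.
Then c₀ = ((-37) − 9·(-148/51))/5 = -37/17.

c₁ = -2.902, c₀ = -2.176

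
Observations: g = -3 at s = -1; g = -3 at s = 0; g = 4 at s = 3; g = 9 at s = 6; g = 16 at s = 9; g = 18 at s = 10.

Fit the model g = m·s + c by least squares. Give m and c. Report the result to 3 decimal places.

m = 1.976, c = -2.060

Sums needed: Σs·s = 227, Σs = 27, Σ1 = 6.
For Aᵀg: Σs·g = 393, Σg = 41.
AᵀA·[m, c]ᵀ = Aᵀg becomes [[227, 27]; [27, 6]]·[m, c]ᵀ = [393, 41]ᵀ.
Δ = 227·6 − 27² = 633.
m = (393·6 − 27·41)/633 = 417/211; c = (227·41 − 27·393)/633 = -1304/633.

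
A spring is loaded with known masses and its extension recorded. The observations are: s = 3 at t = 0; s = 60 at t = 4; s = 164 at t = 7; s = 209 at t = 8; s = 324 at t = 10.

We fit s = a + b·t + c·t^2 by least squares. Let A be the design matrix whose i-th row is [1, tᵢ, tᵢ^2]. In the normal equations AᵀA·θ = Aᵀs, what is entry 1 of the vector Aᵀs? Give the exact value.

760

Entry 1 ↔ basis 1, so (Aᵀs)_{1} = Σᵢ sᵢ = (1)·(3) + (1)·(60) + (1)·(164) + (1)·(209) + (1)·(324) = 760.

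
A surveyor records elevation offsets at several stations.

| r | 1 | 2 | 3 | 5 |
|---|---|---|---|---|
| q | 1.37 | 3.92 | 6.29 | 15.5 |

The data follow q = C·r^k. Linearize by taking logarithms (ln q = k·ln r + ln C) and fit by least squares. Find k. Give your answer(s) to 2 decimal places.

k = 1.48

Taking logs, ln q = k·ln r + ln C, so regress ln q on ln r.
Σln r = 3.4012, Σ(ln r)² = 4.2777, Σln q = 6.2607, Σln r·ln q = 7.3784.
Equations: 4.2777·k + 3.4012·ln C = 7.3784;  3.4012·k + 4·ln C = 6.2607.
Solving (det = 5.5426): k = 1.48301, ln C = 0.30417.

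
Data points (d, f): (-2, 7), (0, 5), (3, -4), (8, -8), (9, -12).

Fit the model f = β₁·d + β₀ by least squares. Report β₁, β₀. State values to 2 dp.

Normal-equation sums: Σd·d = 158, Σd = 18, Σ1 = 5.
For Xᵀf: Σd·f = -198, Σf = -12.
Δ = 158·5 − 18² = 466.
β₁ = ((-198)·5 − 18·(-12))/466 = -387/233; β₀ = (158·(-12) − 18·(-198))/466 = 834/233.

β₁ = -1.66, β₀ = 3.58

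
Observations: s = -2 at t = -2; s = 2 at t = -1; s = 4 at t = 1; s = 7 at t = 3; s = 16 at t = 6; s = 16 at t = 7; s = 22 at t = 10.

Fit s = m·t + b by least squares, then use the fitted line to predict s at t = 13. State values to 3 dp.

ŝ = 28.161

Entries of AᵀA: Σt·t = 200, Σt = 24, Σ1 = 7.
Moment sums: Σt·s = 455, Σs = 65.
Eliminating b: 7·(row 1) − 24·(row 2) gives 824·m = 7·455 − 24·65 = 1625, so m = 1625/824.
Then b = (65 − 24·(1625/824))/7 = 260/103.
At t = 13: ŝ = (1625/824)·(13) + (260/103)·(1) = 23205/824.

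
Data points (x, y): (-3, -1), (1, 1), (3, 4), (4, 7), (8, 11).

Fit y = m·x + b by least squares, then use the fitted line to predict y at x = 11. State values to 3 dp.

ŷ = 14.037

With design matrix M, MᵀM = [[99, 13]; [13, 5]] and Mᵀy = [132, 22]ᵀ.
det = 99·5 − 13² = 326.
m = (132·5 − 13·22)/326 = 187/163; b = (99·22 − 13·132)/326 = 231/163.
At x = 11: ŷ = (187/163)·(11) + (231/163)·(1) = 2288/163.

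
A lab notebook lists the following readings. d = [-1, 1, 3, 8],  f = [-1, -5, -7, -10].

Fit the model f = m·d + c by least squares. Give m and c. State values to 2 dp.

m = -0.93, c = -3.18

From the data, Σd·d = 75, Σd = 11, Σ1 = 4.
Right-hand side: Σd·f = -105, Σf = -23.
Normal equations: [[75, 11]; [11, 4]]·[m, c]ᵀ = [-105, -23]ᵀ.
Eliminating c: 4·(row 1) − 11·(row 2) gives 179·m = 4·(-105) − 11·(-23) = -167, so m = -167/179.
Then c = ((-23) − 11·(-167/179))/4 = -570/179.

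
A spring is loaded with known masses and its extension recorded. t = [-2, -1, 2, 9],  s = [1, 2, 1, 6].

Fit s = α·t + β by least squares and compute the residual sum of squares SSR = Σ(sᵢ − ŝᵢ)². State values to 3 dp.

Normal-equation sums: Σt·t = 90, Σt = 8, Σ1 = 4.
And Σt·s = 52, Σs = 10.
Eliminating β: 4·(row 1) − 8·(row 2) gives 296·α = 4·52 − 8·10 = 128, so α = 16/37.
Then β = (10 − 8·(16/37))/4 = 121/74.
Residuals: 17/74, 59/74, -3/2, 35/74; SSR = 117/37.

SSR = 3.162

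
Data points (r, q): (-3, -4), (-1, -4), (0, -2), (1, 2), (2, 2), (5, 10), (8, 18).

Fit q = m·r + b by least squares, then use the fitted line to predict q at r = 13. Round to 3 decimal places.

q̂ = 27.260

With design matrix A, AᵀA = [[104, 12]; [12, 7]] and Aᵀq = [216, 22]ᵀ.
Δ = 104·7 − 12² = 584.
m = (216·7 − 12·22)/584 = 156/73; b = (104·22 − 12·216)/584 = -38/73.
At r = 13: q̂ = (156/73)·(13) + (-38/73)·(1) = 1990/73.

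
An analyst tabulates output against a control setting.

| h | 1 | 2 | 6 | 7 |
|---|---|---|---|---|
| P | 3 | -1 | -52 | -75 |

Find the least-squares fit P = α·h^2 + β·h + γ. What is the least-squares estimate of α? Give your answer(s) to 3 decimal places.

Compute the Gram sums: Σh^2·h^2 = 3714, Σh^2·h = 568, Σh^2 = 90, Σh·h = 90, Σh = 16, Σ1 = 4.
And Σh^2·P = -5548, Σh·P = -836, ΣP = -125.
Row-reducing yields α = -19/10, β = 148/65, γ = 311/130.

α = -1.900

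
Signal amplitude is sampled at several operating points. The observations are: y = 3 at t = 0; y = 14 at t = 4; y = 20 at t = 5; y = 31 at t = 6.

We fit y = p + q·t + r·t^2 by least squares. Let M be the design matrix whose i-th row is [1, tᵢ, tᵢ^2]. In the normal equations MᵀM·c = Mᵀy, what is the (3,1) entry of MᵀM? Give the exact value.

Row 3 ↔ basis t^2, column 1 ↔ basis 1, so (MᵀM)_{3,1} = Σᵢ t^2 = (0)·(1) + (16)·(1) + (25)·(1) + (36)·(1) = 77.

77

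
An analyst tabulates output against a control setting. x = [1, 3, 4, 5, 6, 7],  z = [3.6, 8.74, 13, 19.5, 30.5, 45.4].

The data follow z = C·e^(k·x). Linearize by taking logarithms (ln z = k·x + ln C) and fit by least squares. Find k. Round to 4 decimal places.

k = 0.4215

Taking logs, ln z = k·x + ln C, so regress ln z on x.
Σx = 26.0000, Σ(x)² = 136.0000, Σln z = 16.2174, Σx·ln z = 80.1115.
Equations: 136.0000·k + 26.0000·ln C = 80.1115;  26.0000·k + 6·ln C = 16.2174.
Slope k = (n·Σx·ln z − Σx·Σln z)/(n·Σ(x)² − (Σx)²) = (6·80.1115 − 26.0000·16.2174)/140.0000 = 0.42154; ln C = (Σln z − k·Σx)/n = 0.87624.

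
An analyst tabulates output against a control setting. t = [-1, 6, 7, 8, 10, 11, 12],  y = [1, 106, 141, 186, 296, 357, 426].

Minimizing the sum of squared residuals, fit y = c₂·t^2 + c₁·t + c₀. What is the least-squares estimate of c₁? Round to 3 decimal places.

From the data, Σt^2·t^2 = 53171, Σt^2·t = 5129, Σt^2 = 515, Σt·t = 515, Σt = 53, Σ1 = 7.
And Σt^2·y = 156771, Σt·y = 15109, Σy = 1513.
XᵀX·[c₂, c₁, c₀]ᵀ = Xᵀy becomes [[53171, 5129, 515]; [5129, 515, 53]; [515, 53, 7]]·[c₂, c₁, c₀]ᵀ = [156771, 15109, 1513]ᵀ.
Solving the 3×3 system (Gaussian elimination) gives c₂ = 591925/197358, c₁ = -60373/197358, c₀ = -72356/32893.

c₁ = -0.306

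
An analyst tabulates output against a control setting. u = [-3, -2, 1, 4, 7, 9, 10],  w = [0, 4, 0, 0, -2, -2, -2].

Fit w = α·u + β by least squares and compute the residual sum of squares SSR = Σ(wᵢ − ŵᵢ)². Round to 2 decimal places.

Normal-equation sums: Σu·u = 260, Σu = 26, Σ1 = 7.
Moment sums: Σu·w = -60, Σw = -2.
MᵀM·[α, β]ᵀ = Mᵀw becomes [[260, 26]; [26, 7]]·[α, β]ᵀ = [-60, -2]ᵀ.
det = 260·7 − 26² = 1144.
α = ((-60)·7 − 26·(-2))/1144 = -46/143; β = (260·(-2) − 26·(-60))/1144 = 10/11.
Residuals: -268/143, 350/143, -84/143, 54/143, -94/143, -2/143, 4/13; SSR = 1504/143.

SSR = 10.52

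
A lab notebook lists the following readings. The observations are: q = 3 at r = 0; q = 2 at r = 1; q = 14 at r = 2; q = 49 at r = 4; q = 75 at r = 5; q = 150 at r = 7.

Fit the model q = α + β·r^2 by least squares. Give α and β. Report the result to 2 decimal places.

α = 0.95, β = 3.02

The normal system AᵀA·[α, β]ᵀ = Aᵀq is [[6, 95]; [95, 3299]]·[α, β]ᵀ = [293, 10067]ᵀ.
Determinant 6·3299 − 95² = 10769.
α = (293·3299 − 95·10067)/10769 = 10242/10769; β = (6·10067 − 95·293)/10769 = 32567/10769.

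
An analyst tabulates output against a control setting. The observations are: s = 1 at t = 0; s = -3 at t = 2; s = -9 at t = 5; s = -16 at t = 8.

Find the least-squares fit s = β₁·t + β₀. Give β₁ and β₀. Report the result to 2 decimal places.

β₁ = -2.12, β₀ = 1.18

The normal system MᵀM·[β₁, β₀]ᵀ = Mᵀs is [[93, 15]; [15, 4]]·[β₁, β₀]ᵀ = [-179, -27]ᵀ.
Δ = 93·4 − 15² = 147.
β₁ = ((-179)·4 − 15·(-27))/147 = -311/147; β₀ = (93·(-27) − 15·(-179))/147 = 58/49.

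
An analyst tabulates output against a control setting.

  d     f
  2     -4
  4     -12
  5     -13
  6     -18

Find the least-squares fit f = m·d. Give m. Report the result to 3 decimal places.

Setting ∂/∂m … = 0 gives: 81·m = -229.
m = (-229)/81 = -2.82716.

m = -2.827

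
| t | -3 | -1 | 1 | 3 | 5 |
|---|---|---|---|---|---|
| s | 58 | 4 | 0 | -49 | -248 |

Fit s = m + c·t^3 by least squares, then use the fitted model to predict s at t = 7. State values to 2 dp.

The normal system MᵀM·[m, c]ᵀ = Mᵀs is [[5, 125]; [125, 17085]]·[m, c]ᵀ = [-235, -33893]ᵀ.
Eliminating c: 17085·(row 1) − 125·(row 2) gives 69800·m = 17085·(-235) − 125·(-33893) = 221650, so m = 4433/1396.
Then c = ((-33893) − 125·(4433/1396))/17085 = -14009/6980.
At t = 7: ŝ = (4433/1396)·(1) + (-14009/6980)·(343) = -2391461/3490.

ŝ = -685.23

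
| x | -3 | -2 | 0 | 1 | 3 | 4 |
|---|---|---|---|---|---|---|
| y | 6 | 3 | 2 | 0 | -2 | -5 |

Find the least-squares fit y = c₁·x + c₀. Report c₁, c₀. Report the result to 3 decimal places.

Forming AᵀA = [[39, 3]; [3, 6]] and Aᵀy = [-50, 4]ᵀ gives AᵀA·[c₁, c₀]ᵀ = Aᵀy.
Δ = 39·6 − 3² = 225.
c₁ = ((-50)·6 − 3·4)/225 = -104/75; c₀ = (39·4 − 3·(-50))/225 = 34/25.

c₁ = -1.387, c₀ = 1.360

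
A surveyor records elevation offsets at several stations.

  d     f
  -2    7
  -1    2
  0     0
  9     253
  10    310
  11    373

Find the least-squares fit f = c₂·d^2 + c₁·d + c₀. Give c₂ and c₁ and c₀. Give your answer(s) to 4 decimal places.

Normal-equation sums: Σd^2·d^2 = 31219, Σd^2·d = 3051, Σd^2 = 307, Σd·d = 307, Σd = 27, Σ1 = 6.
And Σd^2·f = 96656, Σd·f = 9464, Σf = 945.
XᵀX·[c₂, c₁, c₀]ᵀ = Xᵀf becomes [[31219, 3051, 307]; [3051, 307, 27]; [307, 27, 6]]·[c₂, c₁, c₀]ᵀ = [96656, 9464, 945]ᵀ.
Row-reducing yields c₂ = 75/26, c₁ = 2939/1378, c₀ = 211/689.

c₂ = 2.8846, c₁ = 2.1328, c₀ = 0.3062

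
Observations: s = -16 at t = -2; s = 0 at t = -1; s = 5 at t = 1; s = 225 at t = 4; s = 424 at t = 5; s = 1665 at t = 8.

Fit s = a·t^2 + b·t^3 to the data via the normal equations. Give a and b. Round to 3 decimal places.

The normal equations are: 4995·a + 36885·b = 120701;  36885·a + 281931·b = 920013.
det = 4995·281931 − 36885² = 47742120.
a = (120701·281931 − 36885·920013)/47742120 = 15779021/7957020; b = (4995·920013 − 36885·120701)/47742120 = 4780285/1591404.

a = 1.983, b = 3.004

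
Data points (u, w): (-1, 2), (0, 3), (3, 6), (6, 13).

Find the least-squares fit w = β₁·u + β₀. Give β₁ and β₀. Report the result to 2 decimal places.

Entries of MᵀM: Σu·u = 46, Σu = 8, Σ1 = 4.
And Σu·w = 94, Σw = 24.
So MᵀM·[β₁, β₀]ᵀ = Mᵀw: [[46, 8]; [8, 4]]·[β₁, β₀]ᵀ = [94, 24]ᵀ.
det = 46·4 − 8² = 120.
β₁ = (94·4 − 8·24)/120 = 23/15; β₀ = (46·24 − 8·94)/120 = 44/15.

β₁ = 1.53, β₀ = 2.93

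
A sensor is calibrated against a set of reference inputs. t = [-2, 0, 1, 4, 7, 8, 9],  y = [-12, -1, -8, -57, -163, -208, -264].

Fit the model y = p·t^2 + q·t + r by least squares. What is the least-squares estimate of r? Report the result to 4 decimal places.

r = -2.3342

The normal system AᵀA·[p, q, r]ᵀ = Aᵀy is [[13331, 1641, 215]; [1641, 215, 27]; [215, 27, 7]]·[p, q, r]ᵀ = [-43651, -5393, -713]ᵀ.
Row-reducing yields p = -465654/152081, q = -216047/152081, r = -354982/152081.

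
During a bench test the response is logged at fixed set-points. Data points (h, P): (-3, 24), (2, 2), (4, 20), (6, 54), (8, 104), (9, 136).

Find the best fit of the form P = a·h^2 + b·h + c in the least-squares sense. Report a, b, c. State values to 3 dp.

a = 1.972, b = -2.555, c = -1.277

The normal equations are: 12306·a + 1502·b + 210·c = 20160;  1502·a + 210·b + 26·c = 2392;  210·a + 26·b + 6·c = 340.
(Σh^2·h^2 = 12306, Σh^2·h = 1502, Σh^2 = 210, Σh·h = 210, Σh = 26, Σ1 = 6, Σh^2·P = 20160, Σh·P = 2392, ΣP = 340.)
Inverting the 3×3 Gram matrix, [a, b, c]ᵀ = [2869/1455, -1239/485, -1858/1455]ᵀ.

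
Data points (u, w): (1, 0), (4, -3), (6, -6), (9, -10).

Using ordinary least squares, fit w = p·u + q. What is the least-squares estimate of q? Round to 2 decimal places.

Compute the Gram sums: Σu·u = 134, Σu = 20, Σ1 = 4.
For Mᵀw: Σu·w = -138, Σw = -19.
MᵀM·[p, q]ᵀ = Mᵀw becomes [[134, 20]; [20, 4]]·[p, q]ᵀ = [-138, -19]ᵀ.
Δ = 134·4 − 20² = 136.
p = ((-138)·4 − 20·(-19))/136 = -43/34; q = (134·(-19) − 20·(-138))/136 = 107/68.

q = 1.57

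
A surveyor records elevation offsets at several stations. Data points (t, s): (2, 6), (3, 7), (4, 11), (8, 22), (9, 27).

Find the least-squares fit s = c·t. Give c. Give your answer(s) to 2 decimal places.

c = 2.85

Forming MᵀM = [[174]] and Mᵀs = [496]ᵀ gives MᵀM·[c]ᵀ = Mᵀs.
Hence c = 496 / 174 ≈ 2.85057.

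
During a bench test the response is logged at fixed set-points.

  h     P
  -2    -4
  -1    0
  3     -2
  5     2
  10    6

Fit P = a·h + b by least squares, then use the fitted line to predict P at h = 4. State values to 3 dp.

Compute the Gram sums: Σh·h = 139, Σh = 15, Σ1 = 5.
And Σh·P = 72, ΣP = 2.
So XᵀX·[a, b]ᵀ = XᵀP: [[139, 15]; [15, 5]]·[a, b]ᵀ = [72, 2]ᵀ.
Determinant 139·5 − 15² = 470.
a = (72·5 − 15·2)/470 = 33/47; b = (139·2 − 15·72)/470 = -401/235.
At h = 4: P̂ = (33/47)·(4) + (-401/235)·(1) = 259/235.

P̂ = 1.102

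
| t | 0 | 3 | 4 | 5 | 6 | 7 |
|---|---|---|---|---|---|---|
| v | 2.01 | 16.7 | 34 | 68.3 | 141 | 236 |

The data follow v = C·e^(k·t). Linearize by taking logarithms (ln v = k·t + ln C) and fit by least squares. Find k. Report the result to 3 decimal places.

With ln vᵢ as the transformed response and tᵢ as the regressor:
AᵀA = [[135.0000, 25.0000]; [25.0000, 6]], rhs = [111.6106, 21.6764]ᵀ  (here Σt = 25.0000, Σ(t)² = 135.0000, Σln v = 21.6764, Σt·ln v = 111.6106).
Slope k = (n·Σt·ln v − Σt·Σln v)/(n·Σ(t)² − (Σt)²) = (6·111.6106 − 25.0000·21.6764)/185.0000 = 0.69056; ln C = (Σln v − k·Σt)/n = 0.73540.

k = 0.691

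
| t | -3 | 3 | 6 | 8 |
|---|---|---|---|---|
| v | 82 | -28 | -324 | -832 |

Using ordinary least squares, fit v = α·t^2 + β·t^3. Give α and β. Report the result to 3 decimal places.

α = 3.028, β = -2.004

Sums needed: Σt^2·t^2 = 5554, Σt^2·t^3 = 40544, Σt^3·t^3 = 310258.
Moment sums: Σt^2·v = -64426, Σt^3·v = -498938.
Normal equations: [[5554, 40544]; [40544, 310258]]·[α, β]ᵀ = [-64426, -498938]ᵀ.
Determinant 5554·310258 − 40544² = 79356996.
α = ((-64426)·310258 − 40544·(-498938))/79356996 = 2224633/734787; β = (5554·(-498938) − 40544·(-64426))/79356996 = -1472351/734787.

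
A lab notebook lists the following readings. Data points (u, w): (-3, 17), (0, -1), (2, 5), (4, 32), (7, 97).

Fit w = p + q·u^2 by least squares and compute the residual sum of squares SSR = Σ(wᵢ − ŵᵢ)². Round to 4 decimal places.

Entries of XᵀX: Σ1 = 5, Σu^2 = 78, Σu^2·u^2 = 2754.
And Σw = 150, Σu^2·w = 5438.
Normal equations: [[5, 78]; [78, 2754]]·[p, q]ᵀ = [150, 5438]ᵀ.
Δ = 5·2754 − 78² = 7686.
p = (150·2754 − 78·5438)/7686 = -1844/1281; q = (5·5438 − 78·150)/7686 = 7745/3843.
Residuals: 386/1281, 563/1281, -6233/3843, 4588/3843, -1202/3843; SSR = 17054/3843.

SSR = 4.4377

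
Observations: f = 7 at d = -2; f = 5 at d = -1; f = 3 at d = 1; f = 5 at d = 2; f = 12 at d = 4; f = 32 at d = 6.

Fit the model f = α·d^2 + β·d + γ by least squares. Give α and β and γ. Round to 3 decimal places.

α = 0.944, β = -0.870, γ = 2.362

Normal-equation sums: Σd^2·d^2 = 1586, Σd^2·d = 280, Σd^2 = 62, Σd·d = 62, Σd = 10, Σ1 = 6.
And Σd^2·f = 1400, Σd·f = 234, Σf = 64.
AᵀA·[α, β, γ]ᵀ = Aᵀf becomes [[1586, 280, 62]; [280, 62, 10]; [62, 10, 6]]·[α, β, γ]ᵀ = [1400, 234, 64]ᵀ.
Solving the 3×3 system (Gaussian elimination) gives α = 8243/8733, β = -7594/8733, γ = 6877/2911.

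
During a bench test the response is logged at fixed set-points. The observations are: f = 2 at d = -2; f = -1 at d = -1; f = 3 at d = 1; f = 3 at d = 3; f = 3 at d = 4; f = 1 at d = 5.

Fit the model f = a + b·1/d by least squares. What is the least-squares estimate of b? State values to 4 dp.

b = 1.8082

Setting ∂/∂a … = 0 gives: 6·a + (17/60)·b = 11;  (17/60)·a + (8869/3600)·b = 99/20.
(Σ1 = 6, Σ1/d = 17/60, Σ1/d·1/d = 8869/3600, Σf = 11, Σ1/d·f = 99/20.)
Determinant 6·(8869/3600) − (17/60)² = 2117/144.
a = (11·(8869/3600) − (17/60)·(99/20))/(2117/144) = 638/365; b = (6·(99/20) − (17/60)·11)/(2117/144) = 132/73.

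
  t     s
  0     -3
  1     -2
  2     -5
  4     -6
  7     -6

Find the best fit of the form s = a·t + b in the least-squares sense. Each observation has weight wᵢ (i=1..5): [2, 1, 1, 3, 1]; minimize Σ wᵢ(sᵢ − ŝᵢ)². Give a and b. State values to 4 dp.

AᵀWA·[a, b]ᵀ = AᵀWs reads: 102·a + 22·b = -126;  22·a + 8·b = -37.
(Σwᵢ·t·t = 102, Σwᵢ·t = 22, Σwᵢ·1 = 8, Σwᵢ·t·s = -126, Σwᵢ·s = -37.)
det = 102·8 − 22² = 332.
a = ((-126)·8 − 22·(-37))/332 = -97/166; b = (102·(-37) − 22·(-126))/332 = -501/166.

a = -0.5843, b = -3.0181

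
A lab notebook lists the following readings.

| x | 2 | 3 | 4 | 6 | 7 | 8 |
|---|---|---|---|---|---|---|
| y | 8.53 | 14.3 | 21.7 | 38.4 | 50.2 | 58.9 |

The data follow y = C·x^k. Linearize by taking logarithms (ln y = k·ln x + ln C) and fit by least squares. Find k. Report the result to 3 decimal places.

Taking logs, ln y = k·ln x + ln C, so regress ln y on ln x.
Σln x = 8.9952, Σ(ln x)² = 14.9303, Σln y = 19.5211, Σln x·ln y = 31.3066.
Normal system: [[14.9303, 8.9952]; [8.9952, 6]]·[k, ln C]ᵀ = [31.3066, 19.5211]ᵀ.
Slope k = (n·Σln x·ln y − Σln x·Σln y)/(n·Σ(ln x)² − (Σln x)²) = (6·31.3066 − 8.9952·19.5211)/8.6686 = 1.41250; ln C = (Σln y − k·Σln x)/n = 1.13590.

k = 1.412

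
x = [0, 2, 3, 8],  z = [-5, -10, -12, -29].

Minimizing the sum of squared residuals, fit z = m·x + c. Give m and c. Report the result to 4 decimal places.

From the data, Σx·x = 77, Σx = 13, Σ1 = 4.
And Σx·z = -288, Σz = -56.
So AᵀA·[m, c]ᵀ = Aᵀz: [[77, 13]; [13, 4]]·[m, c]ᵀ = [-288, -56]ᵀ.
det = 77·4 − 13² = 139.
m = ((-288)·4 − 13·(-56))/139 = -424/139; c = (77·(-56) − 13·(-288))/139 = -568/139.

m = -3.0504, c = -4.0863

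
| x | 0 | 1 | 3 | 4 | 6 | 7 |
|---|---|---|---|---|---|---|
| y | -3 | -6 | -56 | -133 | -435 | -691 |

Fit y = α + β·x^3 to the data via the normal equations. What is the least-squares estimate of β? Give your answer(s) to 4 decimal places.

β = -2.0036

Forming AᵀA = [[6, 651]; [651, 169131]] and Aᵀy = [-1324, -341003]ᵀ gives AᵀA·[α, β]ᵀ = Aᵀy.
Eliminating β: 169131·(row 1) − 651·(row 2) gives 590985·α = 169131·(-1324) − 651·(-341003) = -1936491, so α = -645497/196995.
Then β = ((-341003) − 651·(-645497/196995))/169131 = -131566/65665.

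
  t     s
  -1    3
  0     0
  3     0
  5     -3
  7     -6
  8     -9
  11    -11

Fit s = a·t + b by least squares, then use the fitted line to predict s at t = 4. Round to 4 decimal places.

With design matrix M, MᵀM = [[269, 33]; [33, 7]] and Mᵀs = [-253, -26]ᵀ.
Eliminating b: 7·(row 1) − 33·(row 2) gives 794·a = 7·(-253) − 33·(-26) = -913, so a = -913/794.
Then b = ((-26) − 33·(-913/794))/7 = 1355/794.
At t = 4: ŝ = (-913/794)·(4) + (1355/794)·(1) = -2297/794.

ŝ = -2.8929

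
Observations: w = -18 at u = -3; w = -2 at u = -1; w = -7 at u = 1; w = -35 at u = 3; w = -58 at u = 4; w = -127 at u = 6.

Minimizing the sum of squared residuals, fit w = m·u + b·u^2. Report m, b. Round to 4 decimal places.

m = -2.7844, b = -3.0340

With design matrix M, MᵀM = [[72, 280]; [280, 1716]] and Mᵀw = [-1050, -5986]ᵀ.
Eliminating b: 1716·(row 1) − 280·(row 2) gives 45152·m = 1716·(-1050) − 280·(-5986) = -125720, so m = -15715/5644.
Then b = ((-5986) − 280·(-15715/5644))/1716 = -4281/1411.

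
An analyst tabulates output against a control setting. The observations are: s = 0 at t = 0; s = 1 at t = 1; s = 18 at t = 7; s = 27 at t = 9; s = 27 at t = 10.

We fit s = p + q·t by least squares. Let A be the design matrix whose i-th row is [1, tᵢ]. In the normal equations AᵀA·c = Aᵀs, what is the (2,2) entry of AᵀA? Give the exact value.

231

Row 2 ↔ basis t, column 2 ↔ basis t, so (AᵀA)_{2,2} = Σᵢ (t)·(t) = (0)·(0) + (1)·(1) + (7)·(7) + (9)·(9) + (10)·(10) = 231.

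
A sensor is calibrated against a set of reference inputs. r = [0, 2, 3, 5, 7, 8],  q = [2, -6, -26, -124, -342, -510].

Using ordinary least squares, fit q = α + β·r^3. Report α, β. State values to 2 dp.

Normal-equation sums: Σ1 = 6, Σr^3 = 1015, Σr^3·r^3 = 396211.
For Xᵀq: Σq = -1006, Σr^3·q = -394676.
Δ = 6·396211 − 1015² = 1347041.
α = ((-1006)·396211 − 1015·(-394676))/1347041 = 2007874/1347041; β = (6·(-394676) − 1015·(-1006))/1347041 = -1346966/1347041.

α = 1.49, β = -1.00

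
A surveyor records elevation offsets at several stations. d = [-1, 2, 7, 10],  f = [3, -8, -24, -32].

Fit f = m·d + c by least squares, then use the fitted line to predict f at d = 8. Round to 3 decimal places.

f̂ = -26.397

Entries of AᵀA: Σd·d = 154, Σd = 18, Σ1 = 4.
For Aᵀf: Σd·f = -507, Σf = -61.
AᵀA·[m, c]ᵀ = Aᵀf becomes [[154, 18]; [18, 4]]·[m, c]ᵀ = [-507, -61]ᵀ.
Δ = 154·4 − 18² = 292.
m = ((-507)·4 − 18·(-61))/292 = -465/146; c = (154·(-61) − 18·(-507))/292 = -67/73.
At d = 8: f̂ = (-465/146)·(8) + (-67/73)·(1) = -1927/73.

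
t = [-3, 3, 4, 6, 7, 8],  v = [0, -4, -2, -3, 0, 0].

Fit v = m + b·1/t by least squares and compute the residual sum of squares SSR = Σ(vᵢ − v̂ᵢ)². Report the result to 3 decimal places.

The normal equations are: 6·m + (115/168)·b = -9;  (115/168)·m + (1093/3136)·b = -7/3.
Δ = 6·(1093/3136) − (115/168)² = 45797/28224.
m = ((-9)·(1093/3136) − (115/168)·(-7/3))/(45797/28224) = -43453/45797; b = (6·(-7/3) − (115/168)·(-9))/(45797/28224) = -221256/45797.
Residuals: -739/1117, -65983/45797, 7173/45797, -57062/45797, 75061/45797, 71110/45797; SSR = 420772/45797.

SSR = 9.188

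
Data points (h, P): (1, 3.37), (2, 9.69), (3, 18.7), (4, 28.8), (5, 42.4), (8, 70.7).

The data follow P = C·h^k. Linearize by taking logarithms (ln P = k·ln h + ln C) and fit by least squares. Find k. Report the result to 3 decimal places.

Linearized form: ln P = k·ln h + ln C. From the 6 transformed points,
AᵀA = [[10.5236, 6.8669]; [6.8669, 6]], rhs = [24.3360, 17.7805]ᵀ  (here Σln h = 6.8669, Σ(ln h)² = 10.5236, Σln P = 17.7805, Σln h·ln P = 24.3360).
Solving (det = 15.9867): k = 1.49614, ln C = 1.25110.

k = 1.496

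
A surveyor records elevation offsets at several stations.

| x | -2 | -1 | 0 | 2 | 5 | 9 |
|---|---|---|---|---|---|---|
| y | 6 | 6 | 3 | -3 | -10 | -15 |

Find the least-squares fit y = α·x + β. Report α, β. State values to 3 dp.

α = -2.083, β = 2.345

MᵀM·[α, β]ᵀ = Mᵀy reads: 115·α + 13·β = -209;  13·α + 6·β = -13.
det = 115·6 − 13² = 521.
α = ((-209)·6 − 13·(-13))/521 = -1085/521; β = (115·(-13) − 13·(-209))/521 = 1222/521.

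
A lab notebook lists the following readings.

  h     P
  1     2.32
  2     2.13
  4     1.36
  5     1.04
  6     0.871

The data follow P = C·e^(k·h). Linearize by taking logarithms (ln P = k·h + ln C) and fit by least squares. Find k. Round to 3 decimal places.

k = -0.206

Linearized form: ln P = k·h + ln C. From the 5 transformed points,
Σh = 18.0000, Σ(h)² = 82.0000, Σln P = 1.8063, Σh·ln P = 2.9512.
Normal system: [[82.0000, 18.0000]; [18.0000, 5]]·[k, ln C]ᵀ = [2.9512, 1.8063]ᵀ.
Slope k = (n·Σh·ln P − Σh·Σln P)/(n·Σ(h)² − (Σh)²) = (5·2.9512 − 18.0000·1.8063)/86.0000 = -0.20648; ln C = (Σln P − k·Σh)/n = 1.10458.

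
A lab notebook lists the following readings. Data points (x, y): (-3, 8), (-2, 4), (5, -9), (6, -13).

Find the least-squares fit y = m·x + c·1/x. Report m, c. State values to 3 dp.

m = -2.030, c = -1.199

The normal system MᵀM·[m, c]ᵀ = Mᵀy is [[74, 4]; [4, 193/450]]·[m, c]ᵀ = [-155, -259/30]ᵀ.
Eliminating c: (193/450)·(row 1) − 4·(row 2) gives (3541/225)·m = (193/450)·(-155) − 4·(-259/30) = -575/18, so m = -14375/7082.
Then c = ((-259/30) − 4·(-14375/7082))/(193/450) = -4245/3541.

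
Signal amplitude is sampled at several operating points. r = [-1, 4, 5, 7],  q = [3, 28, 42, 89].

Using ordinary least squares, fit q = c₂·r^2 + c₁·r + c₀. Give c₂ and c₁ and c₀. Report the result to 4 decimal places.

c₂ = 1.9814, c₁ = -1.1935, c₀ = -0.1017

Forming MᵀM = [[3283, 531, 91]; [531, 91, 15]; [91, 15, 4]] and Mᵀq = [5862, 942, 162]ᵀ gives MᵀM·[c₂, c₁, c₀]ᵀ = Mᵀq.
Row-reducing yields c₂ = 2027/1023, c₁ = -37/31, c₀ = -104/1023.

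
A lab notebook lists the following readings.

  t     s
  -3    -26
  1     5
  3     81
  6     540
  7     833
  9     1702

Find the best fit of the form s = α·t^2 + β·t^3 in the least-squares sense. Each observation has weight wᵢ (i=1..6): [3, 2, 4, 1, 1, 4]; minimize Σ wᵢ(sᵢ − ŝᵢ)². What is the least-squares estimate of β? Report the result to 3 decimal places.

β = 1.997

Entries of XᵀWX: Σwᵢ·t^2·t^2 = 30510, Σwᵢ·t^2·t^3 = 261024, Σwᵢ·t^3·t^3 = 2295174.
For XᵀWs: Σwᵢ·t^2·s = 613929, Σwᵢ·t^3·s = 5376255.
Eliminating β: 2295174·(row 1) − 261024·(row 2) gives 1892230164·α = 2295174·613929 − 261024·5376255 = 5742293526, so α = 319016307/105123898.
Then β = (5376255 − 261024·(319016307/105123898))/2295174 = 209963153/105123898.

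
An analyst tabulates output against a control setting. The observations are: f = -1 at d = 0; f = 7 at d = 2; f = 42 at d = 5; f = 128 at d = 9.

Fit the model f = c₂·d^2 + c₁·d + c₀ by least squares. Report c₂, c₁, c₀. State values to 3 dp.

Entries of MᵀM: Σd^2·d^2 = 7202, Σd^2·d = 862, Σd^2 = 110, Σd·d = 110, Σd = 16, Σ1 = 4.
Moment sums: Σd^2·f = 11446, Σd·f = 1376, Σf = 176.
Inverting the 3×3 Gram matrix, [c₂, c₁, c₀]ᵀ = [3382/2343, 3202/2343, -907/781]ᵀ.

c₂ = 1.443, c₁ = 1.367, c₀ = -1.161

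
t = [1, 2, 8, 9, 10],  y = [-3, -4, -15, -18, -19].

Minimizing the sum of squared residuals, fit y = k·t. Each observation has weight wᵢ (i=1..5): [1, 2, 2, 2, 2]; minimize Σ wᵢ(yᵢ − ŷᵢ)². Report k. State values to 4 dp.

Compute the Gram sums: Σwᵢ·t·t = 499.
Right-hand side: Σwᵢ·t·y = -963.
Hence k = -963 / 499 ≈ -1.92986.

k = -1.9299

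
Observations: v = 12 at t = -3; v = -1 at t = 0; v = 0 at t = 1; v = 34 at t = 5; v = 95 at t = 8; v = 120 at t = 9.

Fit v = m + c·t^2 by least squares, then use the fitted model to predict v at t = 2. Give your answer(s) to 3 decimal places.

v̂ = 4.281

Compute the Gram sums: Σ1 = 6, Σt^2 = 180, Σt^2·t^2 = 11364.
For Xᵀv: Σv = 260, Σt^2·v = 16758.
Normal equations: [[6, 180]; [180, 11364]]·[m, c]ᵀ = [260, 16758]ᵀ.
Δ = 6·11364 − 180² = 35784.
m = (260·11364 − 180·16758)/35784 = -2575/1491; c = (6·16758 − 180·260)/35784 = 1493/994.
At t = 2: v̂ = (-2575/1491)·(1) + (1493/994)·(4) = 6383/1491.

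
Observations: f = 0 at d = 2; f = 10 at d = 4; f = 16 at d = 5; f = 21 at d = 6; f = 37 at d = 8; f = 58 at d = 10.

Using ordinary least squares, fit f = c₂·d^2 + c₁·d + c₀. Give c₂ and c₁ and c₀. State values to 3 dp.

c₂ = 0.453, c₁ = 1.685, c₀ = -4.682

From the data, Σd^2·d^2 = 16289, Σd^2·d = 1925, Σd^2 = 245, Σd·d = 245, Σd = 35, Σ1 = 6.
For Mᵀf: Σd^2·f = 9484, Σd·f = 1122, Σf = 142.
Normal equations: [[16289, 1925, 245]; [1925, 245, 35]; [245, 35, 6]]·[c₂, c₁, c₀]ᵀ = [9484, 1122, 142]ᵀ.
Solving the 3×3 system (Gaussian elimination) gives c₂ = 419/924, c₁ = 7787/4620, c₀ = -103/22.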